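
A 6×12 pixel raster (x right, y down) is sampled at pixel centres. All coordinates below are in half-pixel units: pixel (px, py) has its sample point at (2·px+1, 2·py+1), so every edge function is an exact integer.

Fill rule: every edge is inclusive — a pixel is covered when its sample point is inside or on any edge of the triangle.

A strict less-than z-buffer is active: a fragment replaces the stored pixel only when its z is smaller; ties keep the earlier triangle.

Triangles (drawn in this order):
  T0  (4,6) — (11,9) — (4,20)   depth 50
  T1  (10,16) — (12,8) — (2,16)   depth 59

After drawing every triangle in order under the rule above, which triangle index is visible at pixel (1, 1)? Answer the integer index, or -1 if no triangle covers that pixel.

T0:
  2·area = 98
  edge (4, 6)→(11, 9): d=(7,3) inclusive
  edge (11, 9)→(4, 20): d=(-7,11) inclusive
  edge (4, 20)→(4, 6): d=(0,-14) inclusive
    (2,3)@(5, 7): e=[4,80,14] → #
    (3,3)@(7, 7): e=[-2,58,42] → ·
    (2,4)@(5, 9): e=[18,66,14] → #
    (3,4)@(7, 9): e=[12,44,42] → #
    (4,4)@(9, 9): e=[6,22,70] → #
    (5,4)@(11, 9): e=[0,0,98] → #  [on edge]
    (2,5)@(5, 11): e=[32,52,14] → #
    (5,5)@(11, 11): e=[14,-14,98] → ·
    (2,6)@(5, 13): e=[46,38,14] → #
    (4,6)@(9, 13): e=[34,-6,70] → ·
    (2,7)@(5, 15): e=[60,24,14] → #
    (4,7)@(9, 15): e=[48,-20,70] → ·
  covered (13 px):
    · · · · · ·
    · · · · · ·
    · · · · · ·
    · · # · · ·
    · · # # # #
    · · # # # ·
    · · # # · ·
    · · # # · ·
    · · # · · ·
    · · · · · ·
    · · · · · ·
    · · · · · ·
T1:
  2·area = 64  (B↔C swapped to make it positive)
  edge (10, 16)→(2, 16): d=(-8,0) inclusive
  edge (2, 16)→(12, 8): d=(10,-8) inclusive
  edge (12, 8)→(10, 16): d=(-2,8) inclusive
    (5,4)@(11, 9): e=[56,2,6] → #
    (4,5)@(9, 11): e=[40,6,18] → #
    (3,6)@(7, 13): e=[24,10,30] → #
    (5,6)@(11, 13): e=[24,42,-2] → ·
    (2,7)@(5, 15): e=[8,14,42] → #
    (5,7)@(11, 15): e=[8,62,-6] → ·
    (2,8)@(5, 17): e=[-8,34,38] → ·
    (3,8)@(7, 17): e=[-8,50,22] → ·
    (4,8)@(9, 17): e=[-8,66,6] → ·
  covered (8 px):
    · · · · · ·
    · · · · · ·
    · · · · · ·
    · · · · · ·
    · · · · · #
    · · · · # #
    · · · # # ·
    · · # # # ·
    · · · · · ·
    · · · · · ·
    · · · · · ·
    · · · · · ·

Z-buffer (winner per pixel, '.' = empty):
  . . . . . .
  . . . . . .
  . . . . . .
  . . 0 . . .
  . . 0 0 0 0
  . . 0 0 0 1
  . . 0 0 1 .
  . . 0 0 1 .
  . . 0 . . .
  . . . . . .
  . . . . . .
  . . . . . .

Answer: -1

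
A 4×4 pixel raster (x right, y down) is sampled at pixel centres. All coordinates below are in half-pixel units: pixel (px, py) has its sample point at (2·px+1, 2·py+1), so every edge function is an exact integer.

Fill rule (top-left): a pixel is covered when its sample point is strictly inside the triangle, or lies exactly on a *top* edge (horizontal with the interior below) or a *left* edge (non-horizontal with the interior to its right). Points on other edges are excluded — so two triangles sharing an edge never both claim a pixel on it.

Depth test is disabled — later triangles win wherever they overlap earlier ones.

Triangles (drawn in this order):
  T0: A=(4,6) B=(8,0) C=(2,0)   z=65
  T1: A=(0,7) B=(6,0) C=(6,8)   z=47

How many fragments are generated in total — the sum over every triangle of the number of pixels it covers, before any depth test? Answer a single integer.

T0:
  2·area = 36  (B↔C swapped to make it positive)
  edge (4, 6)→(2, 0): d=(-2,-6) top-left  bias=+0
  edge (2, 0)→(8, 0): d=(6,0) top-left  bias=+0
  edge (8, 0)→(4, 6): d=(-4,6) right/bottom  bias=-1
    (1,0)@(3, 1): e=[4,6,26] → X
    (2,0)@(5, 1): e=[16,6,14] → X
    (3,0)@(7, 1): e=[28,6,2] → X
    (1,1)@(3, 3): e=[0,18,18] → X  [on edge]
    (3,1)@(7, 3): e=[24,18,-6] → .
    (1,2)@(3, 5): e=[-4,30,10] → .
    (2,2)@(5, 5): e=[8,30,-2] → .
  covered (5 px):
    . X X X
    . X X .
    . . . .
    . . . .
T1:
  2·area = 48
  edge (0, 7)→(6, 0): d=(6,-7) top-left  bias=+0
  edge (6, 0)→(6, 8): d=(0,8) right/bottom  bias=-1
  edge (6, 8)→(0, 7): d=(-6,-1) top-left  bias=+0
    (2,1)@(5, 3): e=[11,8,29] → X
    (3,1)@(7, 3): e=[25,-8,31] → .
    (1,2)@(3, 5): e=[9,24,15] → X
    (3,2)@(7, 5): e=[37,-8,19] → .
    (0,3)@(1, 7): e=[7,40,1] → X
    (3,3)@(7, 7): e=[49,-8,7] → .
  covered (6 px):
    . . . .
    . . X .
    . X X .
    X X X .

Final: 11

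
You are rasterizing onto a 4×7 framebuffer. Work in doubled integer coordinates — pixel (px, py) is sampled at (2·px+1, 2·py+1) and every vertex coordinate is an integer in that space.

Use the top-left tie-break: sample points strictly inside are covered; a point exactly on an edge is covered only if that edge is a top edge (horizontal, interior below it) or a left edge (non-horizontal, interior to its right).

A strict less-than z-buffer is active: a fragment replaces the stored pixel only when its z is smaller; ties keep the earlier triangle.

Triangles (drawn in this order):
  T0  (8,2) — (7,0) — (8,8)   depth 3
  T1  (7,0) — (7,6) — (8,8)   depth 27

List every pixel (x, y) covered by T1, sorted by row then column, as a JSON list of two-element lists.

T0:
  2·area = 6  (B↔C swapped to make it positive)
  edge (8, 2)→(8, 8): d=(0,6) right/bottom  bias=-1
  edge (8, 8)→(7, 0): d=(-1,-8) top-left  bias=+0
  edge (7, 0)→(8, 2): d=(1,2) right/bottom  bias=-1
  covered (0 px):
    · · · ·
    · · · ·
    · · · ·
    · · · ·
    · · · ·
    · · · ·
    · · · ·
T1:
  2·area = 6  (B↔C swapped to make it positive)
  edge (7, 0)→(8, 8): d=(1,8) right/bottom  bias=-1
  edge (8, 8)→(7, 6): d=(-1,-2) top-left  bias=+0
  edge (7, 6)→(7, 0): d=(0,-6) top-left  bias=+0
    (3,0)@(7, 1): e=[1,5,0] → █  [on edge]
    (3,1)@(7, 3): e=[3,3,0] → █  [on edge]
    (3,2)@(7, 5): e=[5,1,0] → █  [on edge]
    (3,3)@(7, 7): e=[7,-1,0] → ·  [on edge]
    (3,4)@(7, 9): e=[9,-3,0] → ·  [on edge]
    (3,5)@(7, 11): e=[11,-5,0] → ·  [on edge]
    (3,6)@(7, 13): e=[13,-7,0] → ·  [on edge]
  covered (3 px):
    · · · █
    · · · █
    · · · █
    · · · ·
    · · · ·
    · · · ·
    · · · ·

Final: [[3,0],[3,1],[3,2]]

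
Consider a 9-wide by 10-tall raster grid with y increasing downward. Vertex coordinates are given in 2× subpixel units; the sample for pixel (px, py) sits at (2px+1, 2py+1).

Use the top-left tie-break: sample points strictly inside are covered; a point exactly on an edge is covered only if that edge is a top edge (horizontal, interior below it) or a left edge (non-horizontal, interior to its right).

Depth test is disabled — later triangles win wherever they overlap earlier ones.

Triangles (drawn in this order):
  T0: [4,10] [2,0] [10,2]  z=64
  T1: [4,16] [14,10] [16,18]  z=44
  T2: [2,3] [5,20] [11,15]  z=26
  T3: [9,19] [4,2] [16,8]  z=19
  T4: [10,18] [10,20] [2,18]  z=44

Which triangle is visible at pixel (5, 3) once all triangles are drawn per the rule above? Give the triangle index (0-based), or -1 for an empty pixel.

T0:
  2·area = 76
  edge (4, 10)→(2, 0): d=(-2,-10) top-left  bias=+0
  edge (2, 0)→(10, 2): d=(8,2) right/bottom  bias=-1
  edge (10, 2)→(4, 10): d=(-6,8) right/bottom  bias=-1
    (1,0)@(3, 1): e=[8,6,62] → X
    (2,0)@(5, 1): e=[28,2,46] → X
    (3,0)@(7, 1): e=[48,-2,30] → .
    (1,1)@(3, 3): e=[4,22,50] → X
    (3,1)@(7, 3): e=[44,14,18] → X
    (4,1)@(9, 3): e=[64,10,2] → X
    (5,1)@(11, 3): e=[84,6,-14] → .
    (1,2)@(3, 5): e=[0,38,38] → X  [on edge]
    (4,2)@(9, 5): e=[60,26,-10] → .
    (1,3)@(3, 7): e=[-4,54,26] → .
    (2,3)@(5, 7): e=[16,50,10] → X
    (3,3)@(7, 7): e=[36,46,-6] → .
    (2,7)@(5, 15): e=[0,114,-38] → .  [on edge]
  covered (10 px):
    . X X . . . . . .
    . X X X X . . . .
    . X X X . . . . .
    . . X . . . . . .
    . . . . . . . . .
    . . . . . . . . .
    . . . . . . . . .
    . . . . . . . . .
    . . . . . . . . .
    . . . . . . . . .
T1:
  2·area = 92
  edge (4, 16)→(14, 10): d=(10,-6) top-left  bias=+0
  edge (14, 10)→(16, 18): d=(2,8) right/bottom  bias=-1
  edge (16, 18)→(4, 16): d=(-12,-2) top-left  bias=+0
    (6,5)@(13, 11): e=[4,10,78] → X
    (7,5)@(15, 11): e=[16,-6,82] → .
    (4,6)@(9, 13): e=[0,46,46] → X  [on edge]
    (5,6)@(11, 13): e=[12,30,50] → X
    (7,6)@(15, 13): e=[36,-2,58] → .
    (3,7)@(7, 15): e=[8,66,18] → X
    (7,7)@(15, 15): e=[56,2,34] → X
    (8,7)@(17, 15): e=[68,-14,38] → .
    (3,8)@(7, 17): e=[28,70,-6] → .
    (4,8)@(9, 17): e=[40,54,-2] → .
    (5,8)@(11, 17): e=[52,38,2] → X
    (8,8)@(17, 17): e=[88,-10,14] → .
  covered (12 px):
    . . . . . . . . .
    . . . . . . . . .
    . . . . . . . . .
    . . . . . . . . .
    . . . . . . . . .
    . . . . . . X . .
    . . . . X X X . .
    . . . X X X X X .
    . . . . . X X X .
    . . . . . . . . .
T2:
  2·area = 117  (B↔C swapped to make it positive)
  edge (2, 3)→(11, 15): d=(9,12) right/bottom  bias=-1
  edge (11, 15)→(5, 20): d=(-6,5) right/bottom  bias=-1
  edge (5, 20)→(2, 3): d=(-3,-17) top-left  bias=+0
    (1,2)@(3, 5): e=[6,100,11] → X
    (2,2)@(5, 5): e=[-18,90,45] → .
    (1,3)@(3, 7): e=[24,88,5] → X
    (2,3)@(5, 7): e=[0,78,39] → .  [on edge]
    (1,4)@(3, 9): e=[42,76,-1] → .
    (2,4)@(5, 9): e=[18,66,33] → X
    (3,4)@(7, 9): e=[-6,56,67] → .
    (2,5)@(5, 11): e=[36,54,27] → X
    (3,5)@(7, 11): e=[12,44,61] → X
    (4,5)@(9, 11): e=[-12,34,95] → .
    (2,6)@(5, 13): e=[54,42,21] → X
    (4,6)@(9, 13): e=[6,22,89] → X
    (5,7)@(11, 15): e=[0,0,117] → .  [on edge]
  covered (14 px):
    . . . . . . . . .
    . . . . . . . . .
    . X . . . . . . .
    . X . . . . . . .
    . . X . . . . . .
    . . X X . . . . .
    . . X X X . . . .
    . . X X X . . . .
    . . X X . . . . .
    . . X . . . . . .
T3:
  2·area = 174
  edge (9, 19)→(4, 2): d=(-5,-17) top-left  bias=+0
  edge (4, 2)→(16, 8): d=(12,6) right/bottom  bias=-1
  edge (16, 8)→(9, 19): d=(-7,11) right/bottom  bias=-1
    (2,1)@(5, 3): e=[12,6,156] → X
    (3,1)@(7, 3): e=[46,-6,134] → .
    (2,2)@(5, 5): e=[2,30,142] → X
    (3,2)@(7, 5): e=[36,18,120] → X
    (4,2)@(9, 5): e=[70,6,98] → X
    (5,2)@(11, 5): e=[104,-6,76] → .
    (2,3)@(5, 7): e=[-8,54,128] → .
    (3,3)@(7, 7): e=[26,42,106] → X
    (5,3)@(11, 7): e=[94,18,62] → X
    (6,3)@(13, 7): e=[128,6,40] → X
    (7,3)@(15, 7): e=[162,-6,18] → .
    (3,4)@(7, 9): e=[16,66,92] → X
    (4,9)@(9, 19): e=[0,174,0] → .  [on edge]
  covered (22 px):
    . . . . . . . . .
    . . X . . . . . .
    . . X X X . . . .
    . . . X X X X . .
    . . . X X X X X .
    . . . X X X X . .
    . . . . X X . . .
    . . . . X X . . .
    . . . . X . . . .
    . . . . . . . . .
T4:
  2·area = 16
  edge (10, 18)→(10, 20): d=(0,2) right/bottom  bias=-1
  edge (10, 20)→(2, 18): d=(-8,-2) top-left  bias=+0
  edge (2, 18)→(10, 18): d=(8,0) top-left  bias=+0
    (3,9)@(7, 19): e=[6,2,8] → X
    (4,9)@(9, 19): e=[2,6,8] → X
    (5,9)@(11, 19): e=[-2,10,8] → .
  covered (2 px):
    . . . . . . . . .
    . . . . . . . . .
    . . . . . . . . .
    . . . . . . . . .
    . . . . . . . . .
    . . . . . . . . .
    . . . . . . . . .
    . . . . . . . . .
    . . . . . . . . .
    . . . X X . . . .

Z-buffer (winner per pixel, '.' = empty):
  . 0 0 . . . . . .
  . 0 3 0 0 . . . .
  . 2 3 3 3 . . . .
  . 2 0 3 3 3 3 . .
  . . 2 3 3 3 3 3 .
  . . 2 3 3 3 3 . .
  . . 2 2 3 3 1 . .
  . . 2 2 3 3 1 1 .
  . . 2 2 3 1 1 1 .
  . . 2 4 4 . . . .

Answer: 3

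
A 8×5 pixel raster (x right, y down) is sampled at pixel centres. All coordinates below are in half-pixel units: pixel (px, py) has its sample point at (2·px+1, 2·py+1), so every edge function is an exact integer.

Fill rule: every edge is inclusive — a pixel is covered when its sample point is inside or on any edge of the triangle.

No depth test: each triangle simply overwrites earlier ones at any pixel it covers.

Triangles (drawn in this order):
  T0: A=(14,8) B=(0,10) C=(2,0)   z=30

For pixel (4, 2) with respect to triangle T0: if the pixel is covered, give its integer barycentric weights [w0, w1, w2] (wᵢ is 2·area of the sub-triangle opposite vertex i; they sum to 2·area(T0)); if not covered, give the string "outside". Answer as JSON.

T0:
  2·area = 136
  edge (14, 8)→(0, 10): d=(-14,2) inclusive
  edge (0, 10)→(2, 0): d=(2,-10) inclusive
  edge (2, 0)→(14, 8): d=(12,8) inclusive
    (1,0)@(3, 1): e=[120,12,4] → █
    (2,0)@(5, 1): e=[116,32,-12] → ·
    (1,1)@(3, 3): e=[92,16,28] → █
    (2,1)@(5, 3): e=[88,36,12] → █
    (3,1)@(7, 3): e=[84,56,-4] → ·
    (0,2)@(1, 5): e=[68,0,68] → █  [on edge]
    (3,2)@(7, 5): e=[56,60,20] → █
    (4,2)@(9, 5): e=[52,80,4] → █
    (5,2)@(11, 5): e=[48,100,-12] → ·
    (0,3)@(1, 7): e=[40,4,92] → █
    (5,3)@(11, 7): e=[20,104,12] → █
    (6,3)@(13, 7): e=[16,124,-4] → ·
    (3,4)@(7, 9): e=[0,68,68] → █  [on edge]
  covered (18 px):
    · █ · · · · · ·
    · █ █ · · · · ·
    █ █ █ █ █ · · ·
    █ █ █ █ █ █ · ·
    █ █ █ █ · · · ·

Answer: [80,4,52]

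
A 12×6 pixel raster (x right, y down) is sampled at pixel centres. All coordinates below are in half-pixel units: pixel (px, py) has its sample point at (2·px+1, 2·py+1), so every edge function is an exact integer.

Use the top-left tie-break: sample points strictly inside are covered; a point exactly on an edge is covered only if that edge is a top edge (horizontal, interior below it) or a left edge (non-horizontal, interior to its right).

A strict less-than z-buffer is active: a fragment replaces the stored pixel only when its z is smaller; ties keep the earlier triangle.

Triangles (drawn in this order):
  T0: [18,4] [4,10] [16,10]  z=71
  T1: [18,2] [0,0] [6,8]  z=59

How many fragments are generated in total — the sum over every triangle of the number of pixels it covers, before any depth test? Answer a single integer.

T0:
  2·area = 72  (B↔C swapped to make it positive)
  edge (18, 4)→(16, 10): d=(-2,6) right/bottom  bias=-1
  edge (16, 10)→(4, 10): d=(-12,0) right/bottom  bias=-1
  edge (4, 10)→(18, 4): d=(14,-6) top-left  bias=+0
    (9,0)@(19, 1): e=[0,108,-36] → ·  [on edge]
    (8,2)@(17, 5): e=[4,60,8] → #
    (9,2)@(19, 5): e=[-8,60,20] → ·
    (5,3)@(11, 7): e=[36,36,0] → #  [on edge]
    (6,3)@(13, 7): e=[24,36,12] → #
    (7,3)@(15, 7): e=[12,36,24] → #
    (8,3)@(17, 7): e=[0,36,36] → ·  [on edge]
    (3,4)@(7, 9): e=[56,12,4] → #
    (4,4)@(9, 9): e=[44,12,16] → #
    (8,4)@(17, 9): e=[-4,12,64] → ·
    (3,5)@(7, 11): e=[52,-12,32] → ·
    (4,5)@(9, 11): e=[40,-12,44] → ·
  covered (9 px):
    · · · · · · · · · · · ·
    · · · · · · · · · · · ·
    · · · · · · · · # · · ·
    · · · · · # # # · · · ·
    · · · # # # # # · · · ·
    · · · · · · · · · · · ·
T1:
  2·area = 132  (B↔C swapped to make it positive)
  edge (18, 2)→(6, 8): d=(-12,6) right/bottom  bias=-1
  edge (6, 8)→(0, 0): d=(-6,-8) top-left  bias=+0
  edge (0, 0)→(18, 2): d=(18,2) right/bottom  bias=-1
    (0,0)@(1, 1): e=[114,2,16] → #
    (1,0)@(3, 1): e=[102,18,12] → #
    (2,0)@(5, 1): e=[90,34,8] → #
    (3,0)@(7, 1): e=[78,50,4] → #
    (4,0)@(9, 1): e=[66,66,0] → ·  [on edge]
    (0,1)@(1, 3): e=[90,-10,52] → ·
    (1,1)@(3, 3): e=[78,6,48] → #
    (4,1)@(9, 3): e=[42,54,36] → #
    (5,1)@(11, 3): e=[30,70,32] → #
    (6,1)@(13, 3): e=[18,86,28] → #
    (7,1)@(15, 3): e=[6,102,24] → #
    (8,1)@(17, 3): e=[-6,118,20] → ·
  covered (16 px):
    # # # # · · · · · · · ·
    · # # # # # # # · · · ·
    · · # # # # · · · · · ·
    · · · # · · · · · · · ·
    · · · · · · · · · · · ·
    · · · · · · · · · · · ·

Final: 25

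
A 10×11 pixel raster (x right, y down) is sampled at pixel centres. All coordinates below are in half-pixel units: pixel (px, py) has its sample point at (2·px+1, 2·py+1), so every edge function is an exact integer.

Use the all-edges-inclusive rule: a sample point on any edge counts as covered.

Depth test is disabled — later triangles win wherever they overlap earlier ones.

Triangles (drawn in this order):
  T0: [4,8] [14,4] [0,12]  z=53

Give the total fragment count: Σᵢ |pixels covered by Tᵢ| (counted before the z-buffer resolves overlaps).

T0:
  2·area = 24
  edge (4, 8)→(14, 4): d=(10,-4) inclusive
  edge (14, 4)→(0, 12): d=(-14,8) inclusive
  edge (0, 12)→(4, 8): d=(4,-4) inclusive
    (5,0)@(11, 1): e=[-42,66,0] → ·  [on edge]
    (4,1)@(9, 3): e=[-30,54,0] → ·  [on edge]
    (3,2)@(7, 5): e=[-18,42,0] → ·  [on edge]
    (2,3)@(5, 7): e=[-6,30,0] → ·  [on edge]
    (3,3)@(7, 7): e=[2,14,8] → #
    (4,3)@(9, 7): e=[10,-2,16] → ·
    (1,4)@(3, 9): e=[6,18,0] → #  [on edge]
    (2,4)@(5, 9): e=[14,2,8] → #
    (3,4)@(7, 9): e=[22,-14,16] → ·
    (0,5)@(1, 11): e=[18,6,0] → #  [on edge]
    (1,5)@(3, 11): e=[26,-10,8] → ·
    (2,5)@(5, 11): e=[34,-26,16] → ·
  covered (4 px):
    · · · · · · · · · ·
    · · · · · · · · · ·
    · · · · · · · · · ·
    · · · # · · · · · ·
    · # # · · · · · · ·
    # · · · · · · · · ·
    · · · · · · · · · ·
    · · · · · · · · · ·
    · · · · · · · · · ·
    · · · · · · · · · ·
    · · · · · · · · · ·

Final: 4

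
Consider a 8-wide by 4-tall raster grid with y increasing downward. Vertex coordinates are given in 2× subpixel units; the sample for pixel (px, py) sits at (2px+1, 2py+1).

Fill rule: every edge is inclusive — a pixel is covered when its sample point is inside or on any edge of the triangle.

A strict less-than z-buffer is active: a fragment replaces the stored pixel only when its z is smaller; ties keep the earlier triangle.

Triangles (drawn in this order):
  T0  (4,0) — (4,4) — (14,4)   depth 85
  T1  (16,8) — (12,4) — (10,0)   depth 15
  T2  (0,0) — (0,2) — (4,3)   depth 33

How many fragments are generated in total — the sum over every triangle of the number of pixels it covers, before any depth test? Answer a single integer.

T0:
  2·area = 40  (B↔C swapped to make it positive)
  edge (4, 0)→(14, 4): d=(10,4) inclusive
  edge (14, 4)→(4, 4): d=(-10,0) inclusive
  edge (4, 4)→(4, 0): d=(0,-4) inclusive
    (2,0)@(5, 1): e=[6,30,4] → █
    (3,0)@(7, 1): e=[-2,30,12] → ·
    (2,1)@(5, 3): e=[26,10,4] → █
    (3,1)@(7, 3): e=[18,10,12] → █
    (4,1)@(9, 3): e=[10,10,20] → █
    (5,1)@(11, 3): e=[2,10,28] → █
    (6,1)@(13, 3): e=[-6,10,36] → ·
    (2,2)@(5, 5): e=[46,-10,4] → ·
    (3,2)@(7, 5): e=[38,-10,12] → ·
    (4,2)@(9, 5): e=[30,-10,20] → ·
    (5,2)@(11, 5): e=[22,-10,28] → ·
  covered (5 px):
    · · █ · · · · ·
    · · █ █ █ █ · ·
    · · · · · · · ·
    · · · · · · · ·
T1:
  2·area = 8
  edge (16, 8)→(12, 4): d=(-4,-4) inclusive
  edge (12, 4)→(10, 0): d=(-2,-4) inclusive
  edge (10, 0)→(16, 8): d=(6,8) inclusive
    (4,0)@(9, 1): e=[0,-6,14] → ·  [on edge]
    (5,1)@(11, 3): e=[0,-2,10] → ·  [on edge]
    (6,2)@(13, 5): e=[0,2,6] → █  [on edge]
    (7,2)@(15, 5): e=[8,10,-10] → ·
    (6,3)@(13, 7): e=[-8,-2,18] → ·
    (7,3)@(15, 7): e=[0,6,2] → █  [on edge]
  covered (2 px):
    · · · · · · · ·
    · · · · · · · ·
    · · · · · · █ ·
    · · · · · · · █
T2:
  2·area = 8  (B↔C swapped to make it positive)
  edge (0, 0)→(4, 3): d=(4,3) inclusive
  edge (4, 3)→(0, 2): d=(-4,-1) inclusive
  edge (0, 2)→(0, 0): d=(0,-2) inclusive
    (0,0)@(1, 1): e=[1,5,2] → █
    (1,0)@(3, 1): e=[-5,7,6] → ·
    (0,1)@(1, 3): e=[9,-3,2] → ·
  covered (1 px):
    █ · · · · · · ·
    · · · · · · · ·
    · · · · · · · ·
    · · · · · · · ·

Result: 8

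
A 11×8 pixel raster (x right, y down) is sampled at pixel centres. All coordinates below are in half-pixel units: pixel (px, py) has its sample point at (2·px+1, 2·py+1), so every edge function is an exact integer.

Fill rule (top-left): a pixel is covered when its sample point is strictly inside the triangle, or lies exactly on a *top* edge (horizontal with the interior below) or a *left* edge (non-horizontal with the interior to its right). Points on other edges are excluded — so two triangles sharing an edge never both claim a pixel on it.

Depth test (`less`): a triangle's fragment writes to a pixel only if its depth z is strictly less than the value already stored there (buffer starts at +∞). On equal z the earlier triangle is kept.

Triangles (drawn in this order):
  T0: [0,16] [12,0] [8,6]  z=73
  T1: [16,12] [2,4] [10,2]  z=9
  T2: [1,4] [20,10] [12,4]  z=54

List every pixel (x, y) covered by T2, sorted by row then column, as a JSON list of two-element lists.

T0:
  2·area = 8
  edge (0, 16)→(12, 0): d=(12,-16) top-left  bias=+0
  edge (12, 0)→(8, 6): d=(-4,6) right/bottom  bias=-1
  edge (8, 6)→(0, 16): d=(-8,10) right/bottom  bias=-1
    (3,3)@(7, 7): e=[4,2,2] → █
    (4,3)@(9, 7): e=[36,-10,-18] → ·
    (3,4)@(7, 9): e=[28,-6,-14] → ·
  covered (1 px):
    · · · · · · · · · · ·
    · · · · · · · · · · ·
    · · · · · · · · · · ·
    · · · █ · · · · · · ·
    · · · · · · · · · · ·
    · · · · · · · · · · ·
    · · · · · · · · · · ·
    · · · · · · · · · · ·
T1:
  2·area = 92
  edge (16, 12)→(2, 4): d=(-14,-8) top-left  bias=+0
  edge (2, 4)→(10, 2): d=(8,-2) top-left  bias=+0
  edge (10, 2)→(16, 12): d=(6,10) right/bottom  bias=-1
    (3,1)@(7, 3): e=[54,2,36] → █
    (4,1)@(9, 3): e=[70,6,16] → █
    (5,1)@(11, 3): e=[86,10,-4] → ·
    (2,2)@(5, 5): e=[10,14,68] → █
    (5,2)@(11, 5): e=[58,26,8] → █
    (6,2)@(13, 5): e=[74,30,-12] → ·
    (2,3)@(5, 7): e=[-18,30,80] → ·
    (3,3)@(7, 7): e=[-2,34,60] → ·
    (4,3)@(9, 7): e=[14,38,40] → █
    (6,3)@(13, 7): e=[46,46,0] → ·  [on edge]
    (4,4)@(9, 9): e=[-14,54,52] → ·
    (5,4)@(11, 9): e=[2,58,32] → █
  covered (11 px):
    · · · · · · · · · · ·
    · · · █ █ · · · · · ·
    · · █ █ █ █ · · · · ·
    · · · · █ █ · · · · ·
    · · · · · █ █ · · · ·
    · · · · · · · █ · · ·
    · · · · · · · · · · ·
    · · · · · · · · · · ·
T2:
  2·area = 66  (B↔C swapped to make it positive)
  edge (1, 4)→(12, 4): d=(11,0) top-left  bias=+0
  edge (12, 4)→(20, 10): d=(8,6) right/bottom  bias=-1
  edge (20, 10)→(1, 4): d=(-19,-6) top-left  bias=+0
    (2,2)@(5, 5): e=[11,50,5] → █
    (3,2)@(7, 5): e=[11,38,17] → █
    (4,2)@(9, 5): e=[11,26,29] → █
    (5,2)@(11, 5): e=[11,14,41] → █
    (6,2)@(13, 5): e=[11,2,53] → █
    (7,2)@(15, 5): e=[11,-10,65] → ·
    (2,3)@(5, 7): e=[33,66,-33] → ·
    (3,3)@(7, 7): e=[33,54,-21] → ·
    (4,3)@(9, 7): e=[33,42,-9] → ·
    (5,3)@(11, 7): e=[33,30,3] → █
    (7,3)@(15, 7): e=[33,6,27] → █
    (8,3)@(17, 7): e=[33,-6,39] → ·
  covered (9 px):
    · · · · · · · · · · ·
    · · · · · · · · · · ·
    · · █ █ █ █ █ · · · ·
    · · · · · █ █ █ · · ·
    · · · · · · · · █ · ·
    · · · · · · · · · · ·
    · · · · · · · · · · ·
    · · · · · · · · · · ·

Answer: [[2,2],[3,2],[4,2],[5,2],[6,2],[5,3],[6,3],[7,3],[8,4]]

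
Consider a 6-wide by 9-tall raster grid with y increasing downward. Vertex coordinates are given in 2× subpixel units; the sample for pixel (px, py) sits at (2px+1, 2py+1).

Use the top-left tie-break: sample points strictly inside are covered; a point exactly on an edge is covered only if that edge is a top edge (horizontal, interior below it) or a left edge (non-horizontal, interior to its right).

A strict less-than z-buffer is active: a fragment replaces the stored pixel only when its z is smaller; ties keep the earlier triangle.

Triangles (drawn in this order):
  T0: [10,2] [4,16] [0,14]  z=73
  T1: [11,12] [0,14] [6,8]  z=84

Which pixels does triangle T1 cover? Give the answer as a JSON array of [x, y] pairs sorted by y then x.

T0:
  2·area = 68
  edge (10, 2)→(4, 16): d=(-6,14) right/bottom  bias=-1
  edge (4, 16)→(0, 14): d=(-4,-2) top-left  bias=+0
  edge (0, 14)→(10, 2): d=(10,-12) top-left  bias=+0
    (3,3)@(7, 7): e=[12,42,14] → X
    (4,3)@(9, 7): e=[-16,46,38] → .
    (2,4)@(5, 9): e=[28,30,10] → X
    (3,4)@(7, 9): e=[0,34,34] → .  [on edge]
    (1,5)@(3, 11): e=[44,18,6] → X
    (3,5)@(7, 11): e=[-12,26,54] → .
    (0,6)@(1, 13): e=[60,6,2] → X
    (3,6)@(7, 13): e=[-24,18,74] → .
    (0,7)@(1, 15): e=[48,-2,22] → .
    (1,7)@(3, 15): e=[20,2,46] → X
    (2,7)@(5, 15): e=[-8,6,70] → .
    (1,8)@(3, 17): e=[8,-6,66] → .
  covered (8 px):
    . . . . . .
    . . . . . .
    . . . . . .
    . . . X . .
    . . X . . .
    . X X . . .
    X X X . . .
    . X . . . .
    . . . . . .
T1:
  2·area = 54
  edge (11, 12)→(0, 14): d=(-11,2) right/bottom  bias=-1
  edge (0, 14)→(6, 8): d=(6,-6) top-left  bias=+0
  edge (6, 8)→(11, 12): d=(5,4) right/bottom  bias=-1
    (5,1)@(11, 3): e=[99,0,-45] → .  [on edge]
    (4,2)@(9, 5): e=[81,0,-27] → .  [on edge]
    (3,3)@(7, 7): e=[63,0,-9] → .  [on edge]
    (2,4)@(5, 9): e=[45,0,9] → X  [on edge]
    (3,4)@(7, 9): e=[41,12,1] → X
    (4,4)@(9, 9): e=[37,24,-7] → .
    (1,5)@(3, 11): e=[27,0,27] → X  [on edge]
    (4,5)@(9, 11): e=[15,36,3] → X
    (5,5)@(11, 11): e=[11,48,-5] → .
    (0,6)@(1, 13): e=[9,0,45] → X  [on edge]
    (3,6)@(7, 13): e=[-3,36,21] → .
    (4,6)@(9, 13): e=[-7,48,13] → .
  covered (9 px):
    . . . . . .
    . . . . . .
    . . . . . .
    . . . . . .
    . . X X . .
    . X X X X .
    X X X . . .
    . . . . . .
    . . . . . .

Final: [[2,4],[3,4],[1,5],[2,5],[3,5],[4,5],[0,6],[1,6],[2,6]]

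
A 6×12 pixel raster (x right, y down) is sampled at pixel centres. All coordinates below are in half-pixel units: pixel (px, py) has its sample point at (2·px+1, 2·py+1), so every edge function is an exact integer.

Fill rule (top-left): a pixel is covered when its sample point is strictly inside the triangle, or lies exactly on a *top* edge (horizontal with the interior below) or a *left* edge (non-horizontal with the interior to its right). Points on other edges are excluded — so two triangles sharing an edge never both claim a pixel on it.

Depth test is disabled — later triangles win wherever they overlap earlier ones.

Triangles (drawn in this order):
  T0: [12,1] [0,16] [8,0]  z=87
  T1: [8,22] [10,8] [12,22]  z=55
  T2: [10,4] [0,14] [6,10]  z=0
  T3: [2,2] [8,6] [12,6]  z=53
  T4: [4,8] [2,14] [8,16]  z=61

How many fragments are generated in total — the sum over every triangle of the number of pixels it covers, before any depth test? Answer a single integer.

T0:
  2·area = 72
  edge (12, 1)→(0, 16): d=(-12,15) right/bottom  bias=-1
  edge (0, 16)→(8, 0): d=(8,-16) top-left  bias=+0
  edge (8, 0)→(12, 1): d=(4,1) right/bottom  bias=-1
    (4,0)@(9, 1): e=[45,24,3] → #
    (5,0)@(11, 1): e=[15,56,1] → #
    (3,1)@(7, 3): e=[51,8,13] → #
    (5,1)@(11, 3): e=[-9,72,9] → ·
    (3,2)@(7, 5): e=[27,24,21] → #
    (4,2)@(9, 5): e=[-3,56,19] → ·
    (2,3)@(5, 7): e=[33,8,31] → #
    (4,3)@(9, 7): e=[-27,72,27] → ·
    (2,4)@(5, 9): e=[9,24,39] → #
    (3,4)@(7, 9): e=[-21,56,37] → ·
    (1,5)@(3, 11): e=[15,8,49] → #
    (2,5)@(5, 11): e=[-15,40,47] → ·
  covered (9 px):
    · · · · # #
    · · · # # ·
    · · · # · ·
    · · # # · ·
    · · # · · ·
    · # · · · ·
    · · · · · ·
    · · · · · ·
    · · · · · ·
    · · · · · ·
    · · · · · ·
    · · · · · ·
T1:
  2·area = 56
  edge (8, 22)→(10, 8): d=(2,-14) top-left  bias=+0
  edge (10, 8)→(12, 22): d=(2,14) right/bottom  bias=-1
  edge (12, 22)→(8, 22): d=(-4,0) right/bottom  bias=-1
    (4,0)@(9, 1): e=[-28,0,84] → ·  [on edge]
    (5,0)@(11, 1): e=[0,-28,84] → ·  [on edge]
    (4,7)@(9, 15): e=[0,28,28] → #  [on edge]
    (5,7)@(11, 15): e=[28,0,28] → ·  [on edge]
    (4,8)@(9, 17): e=[4,32,20] → #
    (5,8)@(11, 17): e=[32,4,20] → #
    (4,9)@(9, 19): e=[8,36,12] → #
    (4,10)@(9, 21): e=[12,40,4] → #
    (4,11)@(9, 23): e=[16,44,-4] → ·
    (5,11)@(11, 23): e=[44,16,-4] → ·
  covered (7 px):
    · · · · · ·
    · · · · · ·
    · · · · · ·
    · · · · · ·
    · · · · · ·
    · · · · · ·
    · · · · · ·
    · · · · # ·
    · · · · # #
    · · · · # #
    · · · · # #
    · · · · · ·
T2:
  2·area = 20  (B↔C swapped to make it positive)
  edge (10, 4)→(6, 10): d=(-4,6) right/bottom  bias=-1
  edge (6, 10)→(0, 14): d=(-6,4) right/bottom  bias=-1
  edge (0, 14)→(10, 4): d=(10,-10) top-left  bias=+0
    (5,1)@(11, 3): e=[-2,22,0] → ·  [on edge]
    (4,2)@(9, 5): e=[2,18,0] → #  [on edge]
    (5,2)@(11, 5): e=[-10,10,20] → ·
    (3,3)@(7, 7): e=[6,14,0] → #  [on edge]
    (4,3)@(9, 7): e=[-6,6,20] → ·
    (2,4)@(5, 9): e=[10,10,0] → #  [on edge]
    (3,4)@(7, 9): e=[-2,2,20] → ·
    (1,5)@(3, 11): e=[14,6,0] → #  [on edge]
    (2,5)@(5, 11): e=[2,-2,20] → ·
    (0,6)@(1, 13): e=[18,2,0] → #  [on edge]
    (1,6)@(3, 13): e=[6,-6,20] → ·
    (0,7)@(1, 15): e=[10,-10,20] → ·
  covered (5 px):
    · · · · · ·
    · · · · · ·
    · · · · # ·
    · · · # · ·
    · · # · · ·
    · # · · · ·
    # · · · · ·
    · · · · · ·
    · · · · · ·
    · · · · · ·
    · · · · · ·
    · · · · · ·
T3:
  2·area = 16  (B↔C swapped to make it positive)
  edge (2, 2)→(12, 6): d=(10,4) right/bottom  bias=-1
  edge (12, 6)→(8, 6): d=(-4,0) right/bottom  bias=-1
  edge (8, 6)→(2, 2): d=(-6,-4) top-left  bias=+0
    (3,2)@(7, 5): e=[10,4,2] → #
    (4,2)@(9, 5): e=[2,4,10] → #
    (5,2)@(11, 5): e=[-6,4,18] → ·
    (3,3)@(7, 7): e=[30,-4,-10] → ·
    (4,3)@(9, 7): e=[22,-4,-2] → ·
  covered (2 px):
    · · · · · ·
    · · · · · ·
    · · · # # ·
    · · · · · ·
    · · · · · ·
    · · · · · ·
    · · · · · ·
    · · · · · ·
    · · · · · ·
    · · · · · ·
    · · · · · ·
    · · · · · ·
T4:
  2·area = 40  (B↔C swapped to make it positive)
  edge (4, 8)→(8, 16): d=(4,8) right/bottom  bias=-1
  edge (8, 16)→(2, 14): d=(-6,-2) top-left  bias=+0
  edge (2, 14)→(4, 8): d=(2,-6) top-left  bias=+0
    (2,2)@(5, 5): e=[-20,60,0] → ·  [on edge]
    (1,5)@(3, 11): e=[20,20,0] → #  [on edge]
    (2,5)@(5, 11): e=[4,24,12] → #
    (3,5)@(7, 11): e=[-12,28,24] → ·
    (1,6)@(3, 13): e=[28,8,4] → #
    (3,6)@(7, 13): e=[-4,16,28] → ·
    (1,7)@(3, 15): e=[36,-4,8] → ·
    (2,7)@(5, 15): e=[20,0,20] → #  [on edge]
    (3,7)@(7, 15): e=[4,4,32] → #
    (4,7)@(9, 15): e=[-12,8,44] → ·
    (0,8)@(1, 17): e=[60,-20,0] → ·  [on edge]
    (2,8)@(5, 17): e=[28,-12,24] → ·
    (5,8)@(11, 17): e=[-20,0,60] → ·  [on edge]
  covered (6 px):
    · · · · · ·
    · · · · · ·
    · · · · · ·
    · · · · · ·
    · · · · · ·
    · # # · · ·
    · # # · · ·
    · · # # · ·
    · · · · · ·
    · · · · · ·
    · · · · · ·
    · · · · · ·

Final: 29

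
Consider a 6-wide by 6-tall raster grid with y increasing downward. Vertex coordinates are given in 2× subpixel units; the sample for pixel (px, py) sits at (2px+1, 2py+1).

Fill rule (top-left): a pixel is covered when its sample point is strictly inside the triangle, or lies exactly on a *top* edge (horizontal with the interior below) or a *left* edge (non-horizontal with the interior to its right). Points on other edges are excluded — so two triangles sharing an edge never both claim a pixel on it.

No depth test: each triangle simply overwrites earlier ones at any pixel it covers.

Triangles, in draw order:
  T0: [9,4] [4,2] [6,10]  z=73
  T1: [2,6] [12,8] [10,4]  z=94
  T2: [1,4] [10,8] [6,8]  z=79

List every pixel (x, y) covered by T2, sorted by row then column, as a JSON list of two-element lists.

T0:
  2·area = 36  (B↔C swapped to make it positive)
  edge (9, 4)→(6, 10): d=(-3,6) right/bottom  bias=-1
  edge (6, 10)→(4, 2): d=(-2,-8) top-left  bias=+0
  edge (4, 2)→(9, 4): d=(5,2) right/bottom  bias=-1
    (2,1)@(5, 3): e=[27,6,3] → █
    (3,1)@(7, 3): e=[15,22,-1] → ·
    (2,2)@(5, 5): e=[21,2,13] → █
    (3,2)@(7, 5): e=[9,18,9] → █
    (4,2)@(9, 5): e=[-3,34,5] → ·
    (2,3)@(5, 7): e=[15,-2,23] → ·
    (3,3)@(7, 7): e=[3,14,19] → █
    (4,3)@(9, 7): e=[-9,30,15] → ·
    (3,4)@(7, 9): e=[-3,10,29] → ·
  covered (4 px):
    · · · · · ·
    · · █ · · ·
    · · █ █ · ·
    · · · █ · ·
    · · · · · ·
    · · · · · ·
T1:
  2·area = 36  (B↔C swapped to make it positive)
  edge (2, 6)→(10, 4): d=(8,-2) top-left  bias=+0
  edge (10, 4)→(12, 8): d=(2,4) right/bottom  bias=-1
  edge (12, 8)→(2, 6): d=(-10,-2) top-left  bias=+0
    (3,2)@(7, 5): e=[2,14,20] → █
    (4,2)@(9, 5): e=[6,6,24] → █
    (5,2)@(11, 5): e=[10,-2,28] → ·
    (3,3)@(7, 7): e=[18,18,0] → █  [on edge]
    (5,3)@(11, 7): e=[26,2,8] → █
    (3,4)@(7, 9): e=[34,22,-20] → ·
    (4,4)@(9, 9): e=[38,14,-16] → ·
    (5,4)@(11, 9): e=[42,6,-12] → ·
  covered (5 px):
    · · · · · ·
    · · · · · ·
    · · · █ █ ·
    · · · █ █ █
    · · · · · ·
    · · · · · ·
T2:
  2·area = 16
  edge (1, 4)→(10, 8): d=(9,4) right/bottom  bias=-1
  edge (10, 8)→(6, 8): d=(-4,0) right/bottom  bias=-1
  edge (6, 8)→(1, 4): d=(-5,-4) top-left  bias=+0
    (1,2)@(3, 5): e=[1,12,3] → █
    (2,2)@(5, 5): e=[-7,12,11] → ·
    (1,3)@(3, 7): e=[19,4,-7] → ·
    (2,3)@(5, 7): e=[11,4,1] → █
    (3,3)@(7, 7): e=[3,4,9] → █
    (4,3)@(9, 7): e=[-5,4,17] → ·
    (2,4)@(5, 9): e=[29,-4,-9] → ·
    (3,4)@(7, 9): e=[21,-4,-1] → ·
  covered (3 px):
    · · · · · ·
    · · · · · ·
    · █ · · · ·
    · · █ █ · ·
    · · · · · ·
    · · · · · ·

Final: [[1,2],[2,3],[3,3]]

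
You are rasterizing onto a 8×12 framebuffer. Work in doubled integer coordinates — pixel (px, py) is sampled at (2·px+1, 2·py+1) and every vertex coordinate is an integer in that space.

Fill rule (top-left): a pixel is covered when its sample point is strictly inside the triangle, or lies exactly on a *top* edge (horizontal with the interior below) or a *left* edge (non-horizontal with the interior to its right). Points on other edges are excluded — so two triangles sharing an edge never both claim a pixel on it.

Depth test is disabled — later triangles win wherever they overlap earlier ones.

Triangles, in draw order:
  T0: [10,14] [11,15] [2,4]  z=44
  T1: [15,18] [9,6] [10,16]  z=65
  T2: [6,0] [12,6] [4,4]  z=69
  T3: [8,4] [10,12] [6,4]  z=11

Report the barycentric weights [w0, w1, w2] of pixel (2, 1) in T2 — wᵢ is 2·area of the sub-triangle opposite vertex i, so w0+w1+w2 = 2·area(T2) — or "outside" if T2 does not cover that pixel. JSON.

T0:
  2·area = 2  (B↔C swapped to make it positive)
  edge (10, 14)→(2, 4): d=(-8,-10) top-left  bias=+0
  edge (2, 4)→(11, 15): d=(9,11) right/bottom  bias=-1
  edge (11, 15)→(10, 14): d=(-1,-1) top-left  bias=+0
    (0,2)@(1, 5): e=[-18,20,0] → .  [on edge]
    (1,3)@(3, 7): e=[-14,16,0] → .  [on edge]
    (2,4)@(5, 9): e=[-10,12,0] → .  [on edge]
    (3,5)@(7, 11): e=[-6,8,0] → .  [on edge]
    (4,6)@(9, 13): e=[-2,4,0] → .  [on edge]
    (5,7)@(11, 15): e=[2,0,0] → .  [on edge]
    (6,8)@(13, 17): e=[6,-4,0] → .  [on edge]
    (7,9)@(15, 19): e=[10,-8,0] → .  [on edge]
  covered (0 px):
    . . . . . . . .
    . . . . . . . .
    . . . . . . . .
    . . . . . . . .
    . . . . . . . .
    . . . . . . . .
    . . . . . . . .
    . . . . . . . .
    . . . . . . . .
    . . . . . . . .
    . . . . . . . .
    . . . . . . . .
T1:
  2·area = 48  (B↔C swapped to make it positive)
  edge (15, 18)→(10, 16): d=(-5,-2) top-left  bias=+0
  edge (10, 16)→(9, 6): d=(-1,-10) top-left  bias=+0
  edge (9, 6)→(15, 18): d=(6,12) right/bottom  bias=-1
    (5,5)@(11, 11): e=[27,15,6] → X
    (6,5)@(13, 11): e=[31,35,-18] → .
    (5,6)@(11, 13): e=[17,13,18] → X
    (6,6)@(13, 13): e=[21,33,-6] → .
    (5,7)@(11, 15): e=[7,11,30] → X
    (6,7)@(13, 15): e=[11,31,6] → X
    (7,7)@(15, 15): e=[15,51,-18] → .
    (5,8)@(11, 17): e=[-3,9,42] → .
    (6,8)@(13, 17): e=[1,29,18] → X
    (7,8)@(15, 17): e=[5,49,-6] → .
    (6,9)@(13, 19): e=[-9,27,30] → .
  covered (5 px):
    . . . . . . . .
    . . . . . . . .
    . . . . . . . .
    . . . . . . . .
    . . . . . . . .
    . . . . . X . .
    . . . . . X . .
    . . . . . X X .
    . . . . . . X .
    . . . . . . . .
    . . . . . . . .
    . . . . . . . .
T2:
  2·area = 36
  edge (6, 0)→(12, 6): d=(6,6) right/bottom  bias=-1
  edge (12, 6)→(4, 4): d=(-8,-2) top-left  bias=+0
  edge (4, 4)→(6, 0): d=(2,-4) top-left  bias=+0
    (3,0)@(7, 1): e=[0,30,6] → .  [on edge]
    (2,1)@(5, 3): e=[24,10,2] → X
    (3,1)@(7, 3): e=[12,14,10] → X
    (4,1)@(9, 3): e=[0,18,18] → .  [on edge]
    (2,2)@(5, 5): e=[36,-6,6] → .
    (3,2)@(7, 5): e=[24,-2,14] → .
    (4,2)@(9, 5): e=[12,2,22] → X
    (5,2)@(11, 5): e=[0,6,30] → .  [on edge]
    (4,3)@(9, 7): e=[24,-14,26] → .
    (6,3)@(13, 7): e=[0,-6,42] → .  [on edge]
    (7,4)@(15, 9): e=[0,-18,54] → .  [on edge]
  covered (3 px):
    . . . . . . . .
    . . X X . . . .
    . . . . X . . .
    . . . . . . . .
    . . . . . . . .
    . . . . . . . .
    . . . . . . . .
    . . . . . . . .
    . . . . . . . .
    . . . . . . . .
    . . . . . . . .
    . . . . . . . .
T3:
  2·area = 16
  edge (8, 4)→(10, 12): d=(2,8) right/bottom  bias=-1
  edge (10, 12)→(6, 4): d=(-4,-8) top-left  bias=+0
  edge (6, 4)→(8, 4): d=(2,0) top-left  bias=+0
    (3,2)@(7, 5): e=[10,4,2] → X
    (4,2)@(9, 5): e=[-6,20,2] → .
    (3,3)@(7, 7): e=[14,-4,6] → .
    (4,4)@(9, 9): e=[2,4,10] → X
    (5,4)@(11, 9): e=[-14,20,10] → .
    (4,5)@(9, 11): e=[6,-4,14] → .
  covered (2 px):
    . . . . . . . .
    . . . . . . . .
    . . . X . . . .
    . . . . . . . .
    . . . . X . . .
    . . . . . . . .
    . . . . . . . .
    . . . . . . . .
    . . . . . . . .
    . . . . . . . .
    . . . . . . . .
    . . . . . . . .

Result: [10,2,24]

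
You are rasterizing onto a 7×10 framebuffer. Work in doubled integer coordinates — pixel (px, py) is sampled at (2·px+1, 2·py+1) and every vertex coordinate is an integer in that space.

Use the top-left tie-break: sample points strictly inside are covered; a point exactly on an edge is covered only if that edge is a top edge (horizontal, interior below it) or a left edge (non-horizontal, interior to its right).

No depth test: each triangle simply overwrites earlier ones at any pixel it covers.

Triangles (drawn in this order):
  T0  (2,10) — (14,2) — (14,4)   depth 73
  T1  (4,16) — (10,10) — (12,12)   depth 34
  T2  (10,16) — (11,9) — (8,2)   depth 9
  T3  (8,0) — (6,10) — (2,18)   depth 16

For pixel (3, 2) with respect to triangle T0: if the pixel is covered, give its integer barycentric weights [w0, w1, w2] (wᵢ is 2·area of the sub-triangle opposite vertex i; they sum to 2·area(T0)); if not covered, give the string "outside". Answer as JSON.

T0:
  2·area = 24
  edge (2, 10)→(14, 2): d=(12,-8) top-left  bias=+0
  edge (14, 2)→(14, 4): d=(0,2) right/bottom  bias=-1
  edge (14, 4)→(2, 10): d=(-12,6) right/bottom  bias=-1
    (6,1)@(13, 3): e=[4,2,18] → █
    (5,2)@(11, 5): e=[12,6,6] → █
    (6,2)@(13, 5): e=[28,2,-6] → ·
    (3,3)@(7, 7): e=[4,14,6] → █
    (4,3)@(9, 7): e=[20,10,-6] → ·
    (5,3)@(11, 7): e=[36,6,-18] → ·
    (3,4)@(7, 9): e=[28,14,-18] → ·
  covered (3 px):
    · · · · · · ·
    · · · · · · █
    · · · · · █ ·
    · · · █ · · ·
    · · · · · · ·
    · · · · · · ·
    · · · · · · ·
    · · · · · · ·
    · · · · · · ·
    · · · · · · ·
T1:
  2·area = 24
  edge (4, 16)→(10, 10): d=(6,-6) top-left  bias=+0
  edge (10, 10)→(12, 12): d=(2,2) right/bottom  bias=-1
  edge (12, 12)→(4, 16): d=(-8,4) right/bottom  bias=-1
    (0,0)@(1, 1): e=[-108,0,132] → ·  [on edge]
    (1,1)@(3, 3): e=[-84,0,108] → ·  [on edge]
    (2,2)@(5, 5): e=[-60,0,84] → ·  [on edge]
    (3,3)@(7, 7): e=[-36,0,60] → ·  [on edge]
    (6,3)@(13, 7): e=[0,-12,36] → ·  [on edge]
    (4,4)@(9, 9): e=[-12,0,36] → ·  [on edge]
    (5,4)@(11, 9): e=[0,-4,28] → ·  [on edge]
    (4,5)@(9, 11): e=[0,4,20] → █  [on edge]
    (5,5)@(11, 11): e=[12,0,12] → ·  [on edge]
    (3,6)@(7, 13): e=[0,12,12] → █  [on edge]
    (5,6)@(11, 13): e=[24,4,-4] → ·
    (6,6)@(13, 13): e=[36,0,-12] → ·  [on edge]
    (2,7)@(5, 15): e=[0,20,4] → █  [on edge]
    (1,8)@(3, 17): e=[0,28,-4] → ·  [on edge]
    (0,9)@(1, 19): e=[0,36,-12] → ·  [on edge]
  covered (4 px):
    · · · · · · ·
    · · · · · · ·
    · · · · · · ·
    · · · · · · ·
    · · · · · · ·
    · · · · █ · ·
    · · · █ █ · ·
    · · █ · · · ·
    · · · · · · ·
    · · · · · · ·
T2:
  2·area = 28  (B↔C swapped to make it positive)
  edge (10, 16)→(8, 2): d=(-2,-14) top-left  bias=+0
  edge (8, 2)→(11, 9): d=(3,7) right/bottom  bias=-1
  edge (11, 9)→(10, 16): d=(-1,7) right/bottom  bias=-1
    (4,2)@(9, 5): e=[8,2,18] → █
    (5,2)@(11, 5): e=[36,-12,4] → ·
    (4,3)@(9, 7): e=[4,8,16] → █
    (5,3)@(11, 7): e=[32,-6,2] → ·
    (4,4)@(9, 9): e=[0,14,14] → █  [on edge]
    (5,4)@(11, 9): e=[28,0,0] → ·  [on edge]
    (4,5)@(9, 11): e=[-4,20,12] → ·
  covered (3 px):
    · · · · · · ·
    · · · · · · ·
    · · · · █ · ·
    · · · · █ · ·
    · · · · █ · ·
    · · · · · · ·
    · · · · · · ·
    · · · · · · ·
    · · · · · · ·
    · · · · · · ·
T3:
  2·area = 24
  edge (8, 0)→(6, 10): d=(-2,10) right/bottom  bias=-1
  edge (6, 10)→(2, 18): d=(-4,8) right/bottom  bias=-1
  edge (2, 18)→(8, 0): d=(6,-18) top-left  bias=+0
    (3,1)@(7, 3): e=[4,20,0] → █  [on edge]
    (4,1)@(9, 3): e=[-16,4,36] → ·
    (3,2)@(7, 5): e=[0,12,12] → ·  [on edge]
    (2,4)@(5, 9): e=[12,12,0] → █  [on edge]
    (3,4)@(7, 9): e=[-8,-4,36] → ·
    (2,5)@(5, 11): e=[8,4,12] → █
    (3,5)@(7, 11): e=[-12,-12,48] → ·
    (2,6)@(5, 13): e=[4,-4,24] → ·
    (1,7)@(3, 15): e=[20,4,0] → █  [on edge]
    (2,7)@(5, 15): e=[0,-12,36] → ·  [on edge]
    (1,8)@(3, 17): e=[16,-4,12] → ·
  covered (4 px):
    · · · · · · ·
    · · · █ · · ·
    · · · · · · ·
    · · · · · · ·
    · · █ · · · ·
    · · █ · · · ·
    · · · · · · ·
    · █ · · · · ·
    · · · · · · ·
    · · · · · · ·

Result: "outside"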